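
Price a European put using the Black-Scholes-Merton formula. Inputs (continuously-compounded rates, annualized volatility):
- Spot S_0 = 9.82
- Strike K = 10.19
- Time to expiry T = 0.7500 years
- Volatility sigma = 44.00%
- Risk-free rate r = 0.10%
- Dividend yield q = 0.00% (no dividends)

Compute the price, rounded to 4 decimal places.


d1 = (ln(S/K) + (r - q + 0.5*sigma^2) * T) / (sigma * sqrt(T)) = 0.09543147
d2 = d1 - sigma * sqrt(T) = -0.28561970
exp(-rT) = 0.99925028; exp(-qT) = 1.00000000
P = K * exp(-rT) * N(-d2) - S_0 * exp(-qT) * N(-d1)
N(-d1) = 0.46198606; N(-d2) = 0.61241530
P = 10.1900 * 0.99925028 * 0.61241530 - 9.8200 * 1.00000000 * 0.46198606 = 1.6991

Answer: Price = 1.6991


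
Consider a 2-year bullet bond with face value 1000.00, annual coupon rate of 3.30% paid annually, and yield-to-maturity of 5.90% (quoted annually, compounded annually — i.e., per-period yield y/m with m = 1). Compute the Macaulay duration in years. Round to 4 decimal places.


Answer: Macaulay duration = 1.9673 years

Derivation:
Coupon per period c = face * coupon_rate / m = 33.000000
Periods per year m = 1; per-period yield y/m = 0.059000
Number of cashflows N = 2
Cashflows (t years, CF_t, discount factor 1/(1+y/m)^(m*t), PV):
  t = 1.0000: CF_t = 33.000000, DF = 0.944287, PV = 31.161473
  t = 2.0000: CF_t = 1033.000000, DF = 0.891678, PV = 921.103434
Price P = sum_t PV_t = 952.264907
Macaulay numerator sum_t t * PV_t:
  t * PV_t at t = 1.0000: 31.161473
  t * PV_t at t = 2.0000: 1842.206868
Macaulay duration D = (sum_t t * PV_t) / P = 1873.368341 / 952.264907 = 1.967276


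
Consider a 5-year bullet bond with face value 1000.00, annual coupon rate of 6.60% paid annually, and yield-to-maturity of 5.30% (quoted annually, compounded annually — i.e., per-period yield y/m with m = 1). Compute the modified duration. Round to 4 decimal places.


Answer: Modified duration = 4.2122

Derivation:
Coupon per period c = face * coupon_rate / m = 66.000000
Periods per year m = 1; per-period yield y/m = 0.053000
Number of cashflows N = 5
Cashflows (t years, CF_t, discount factor 1/(1+y/m)^(m*t), PV):
  t = 1.0000: CF_t = 66.000000, DF = 0.949668, PV = 62.678063
  t = 2.0000: CF_t = 66.000000, DF = 0.901869, PV = 59.523326
  t = 3.0000: CF_t = 66.000000, DF = 0.856475, PV = 56.527375
  t = 4.0000: CF_t = 66.000000, DF = 0.813367, PV = 53.682218
  t = 5.0000: CF_t = 1066.000000, DF = 0.772428, PV = 823.408505
Price P = sum_t PV_t = 1055.819488
First compute Macaulay numerator sum_t t * PV_t:
  t * PV_t at t = 1.0000: 62.678063
  t * PV_t at t = 2.0000: 119.046653
  t * PV_t at t = 3.0000: 169.582126
  t * PV_t at t = 4.0000: 214.728872
  t * PV_t at t = 5.0000: 4117.042527
Macaulay duration D = 4683.078241 / 1055.819488 = 4.435491
Modified duration = D / (1 + y/m) = 4.435491 / (1 + 0.053000) = 4.212243


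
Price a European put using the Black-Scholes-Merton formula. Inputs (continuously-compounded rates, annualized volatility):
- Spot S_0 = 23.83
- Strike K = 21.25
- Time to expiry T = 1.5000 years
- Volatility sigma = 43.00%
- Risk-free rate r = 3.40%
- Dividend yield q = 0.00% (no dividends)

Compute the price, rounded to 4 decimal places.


Answer: Price = 2.9718

Derivation:
d1 = (ln(S/K) + (r - q + 0.5*sigma^2) * T) / (sigma * sqrt(T)) = 0.57774424
d2 = d1 - sigma * sqrt(T) = 0.05110394
exp(-rT) = 0.95027867; exp(-qT) = 1.00000000
P = K * exp(-rT) * N(-d2) - S_0 * exp(-qT) * N(-d1)
N(-d1) = 0.28171840; N(-d2) = 0.47962135
P = 21.2500 * 0.95027867 * 0.47962135 - 23.8300 * 1.00000000 * 0.28171840 = 2.9718


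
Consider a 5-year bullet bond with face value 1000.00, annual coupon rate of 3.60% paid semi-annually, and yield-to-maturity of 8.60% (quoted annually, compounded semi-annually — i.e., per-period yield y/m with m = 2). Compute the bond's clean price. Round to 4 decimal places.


Coupon per period c = face * coupon_rate / m = 18.000000
Periods per year m = 2; per-period yield y/m = 0.043000
Number of cashflows N = 10
Cashflows (t years, CF_t, discount factor 1/(1+y/m)^(m*t), PV):
  t = 0.5000: CF_t = 18.000000, DF = 0.958773, PV = 17.257910
  t = 1.0000: CF_t = 18.000000, DF = 0.919245, PV = 16.546414
  t = 1.5000: CF_t = 18.000000, DF = 0.881347, PV = 15.864251
  t = 2.0000: CF_t = 18.000000, DF = 0.845012, PV = 15.210212
  t = 2.5000: CF_t = 18.000000, DF = 0.810174, PV = 14.583137
  t = 3.0000: CF_t = 18.000000, DF = 0.776773, PV = 13.981915
  t = 3.5000: CF_t = 18.000000, DF = 0.744749, PV = 13.405479
  t = 4.0000: CF_t = 18.000000, DF = 0.714045, PV = 12.852809
  t = 4.5000: CF_t = 18.000000, DF = 0.684607, PV = 12.322923
  t = 5.0000: CF_t = 1018.000000, DF = 0.656382, PV = 668.197265
Price P = sum_t PV_t = 800.222315

Answer: Price = 800.2223


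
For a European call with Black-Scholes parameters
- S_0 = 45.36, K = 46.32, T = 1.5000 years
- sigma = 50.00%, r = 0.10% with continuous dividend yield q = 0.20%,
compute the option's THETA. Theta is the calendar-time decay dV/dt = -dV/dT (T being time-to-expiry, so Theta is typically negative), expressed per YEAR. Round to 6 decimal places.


d1 = 0.2695366684; d2 = -0.3428357673
phi(d1) = 0.3847107441; exp(-qT) = 0.9970044955; exp(-rT) = 0.9985011244
Theta = -S*exp(-qT)*phi(d1)*sigma/(2*sqrt(T)) - r*K*exp(-rT)*N(d2) + q*S*exp(-qT)*N(d1)
N(d1) = 0.6062416357; N(d2) = 0.3658610082; sqrt(T) = 1.2247448714
Term 1 = -45.3600 * 0.9970044955 * 0.3847107441 * 0.5000 / (2 * 1.2247448714) = -3.5513940024
Term 2 = -0.0010 * 46.3200 * 0.9985011244 * 0.3658610082 = -0.0169212809
Term 3 = 0.0020 * 45.3600 * 0.9970044955 * 0.6062416357 = 0.0548334937
Theta = -3.5513940024 + (-0.0169212809) + (0.0548334937) = -3.513482

Answer: Theta = -3.513482


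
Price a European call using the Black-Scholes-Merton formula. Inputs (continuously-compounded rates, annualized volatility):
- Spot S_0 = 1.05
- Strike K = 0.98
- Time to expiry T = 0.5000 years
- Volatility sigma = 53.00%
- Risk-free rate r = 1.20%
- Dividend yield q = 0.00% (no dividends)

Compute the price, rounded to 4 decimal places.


d1 = (ln(S/K) + (r - q + 0.5*sigma^2) * T) / (sigma * sqrt(T)) = 0.38748884
d2 = d1 - sigma * sqrt(T) = 0.01272224
exp(-rT) = 0.99401796; exp(-qT) = 1.00000000
C = S_0 * exp(-qT) * N(d1) - K * exp(-rT) * N(d2)
N(d1) = 0.65080283; N(d2) = 0.50507530
C = 1.0500 * 1.00000000 * 0.65080283 - 0.9800 * 0.99401796 * 0.50507530 = 0.1913

Answer: Price = 0.1913


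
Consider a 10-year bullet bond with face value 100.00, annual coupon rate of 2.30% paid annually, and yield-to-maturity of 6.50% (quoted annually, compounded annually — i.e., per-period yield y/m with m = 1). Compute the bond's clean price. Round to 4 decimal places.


Coupon per period c = face * coupon_rate / m = 2.300000
Periods per year m = 1; per-period yield y/m = 0.065000
Number of cashflows N = 10
Cashflows (t years, CF_t, discount factor 1/(1+y/m)^(m*t), PV):
  t = 1.0000: CF_t = 2.300000, DF = 0.938967, PV = 2.159624
  t = 2.0000: CF_t = 2.300000, DF = 0.881659, PV = 2.027816
  t = 3.0000: CF_t = 2.300000, DF = 0.827849, PV = 1.904053
  t = 4.0000: CF_t = 2.300000, DF = 0.777323, PV = 1.787843
  t = 5.0000: CF_t = 2.300000, DF = 0.729881, PV = 1.678726
  t = 6.0000: CF_t = 2.300000, DF = 0.685334, PV = 1.576268
  t = 7.0000: CF_t = 2.300000, DF = 0.643506, PV = 1.480064
  t = 8.0000: CF_t = 2.300000, DF = 0.604231, PV = 1.389732
  t = 9.0000: CF_t = 2.300000, DF = 0.567353, PV = 1.304912
  t = 10.0000: CF_t = 102.300000, DF = 0.532726, PV = 54.497873
Price P = sum_t PV_t = 69.806913

Answer: Price = 69.8069


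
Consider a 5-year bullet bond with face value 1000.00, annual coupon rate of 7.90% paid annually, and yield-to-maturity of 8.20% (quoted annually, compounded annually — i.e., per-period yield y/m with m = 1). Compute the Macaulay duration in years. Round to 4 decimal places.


Coupon per period c = face * coupon_rate / m = 79.000000
Periods per year m = 1; per-period yield y/m = 0.082000
Number of cashflows N = 5
Cashflows (t years, CF_t, discount factor 1/(1+y/m)^(m*t), PV):
  t = 1.0000: CF_t = 79.000000, DF = 0.924214, PV = 73.012939
  t = 2.0000: CF_t = 79.000000, DF = 0.854172, PV = 67.479611
  t = 3.0000: CF_t = 79.000000, DF = 0.789438, PV = 62.365629
  t = 4.0000: CF_t = 79.000000, DF = 0.729610, PV = 57.639214
  t = 5.0000: CF_t = 1079.000000, DF = 0.674316, PV = 727.587352
Price P = sum_t PV_t = 988.084745
Macaulay numerator sum_t t * PV_t:
  t * PV_t at t = 1.0000: 73.012939
  t * PV_t at t = 2.0000: 134.959222
  t * PV_t at t = 3.0000: 187.096888
  t * PV_t at t = 4.0000: 230.556855
  t * PV_t at t = 5.0000: 3637.936759
Macaulay duration D = (sum_t t * PV_t) / P = 4263.562663 / 988.084745 = 4.314977

Answer: Macaulay duration = 4.3150 years


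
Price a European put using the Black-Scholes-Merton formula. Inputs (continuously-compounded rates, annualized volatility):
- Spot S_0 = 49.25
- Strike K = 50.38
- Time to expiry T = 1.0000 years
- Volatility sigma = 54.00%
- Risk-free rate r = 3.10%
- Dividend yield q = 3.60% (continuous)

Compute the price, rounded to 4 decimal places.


d1 = (ln(S/K) + (r - q + 0.5*sigma^2) * T) / (sigma * sqrt(T)) = 0.21873166
d2 = d1 - sigma * sqrt(T) = -0.32126834
exp(-rT) = 0.96947557; exp(-qT) = 0.96464029
P = K * exp(-rT) * N(-d2) - S_0 * exp(-qT) * N(-d1)
N(-d1) = 0.41342954; N(-d2) = 0.62599648
P = 50.3800 * 0.96947557 * 0.62599648 - 49.2500 * 0.96464029 * 0.41342954 = 10.9336

Answer: Price = 10.9336


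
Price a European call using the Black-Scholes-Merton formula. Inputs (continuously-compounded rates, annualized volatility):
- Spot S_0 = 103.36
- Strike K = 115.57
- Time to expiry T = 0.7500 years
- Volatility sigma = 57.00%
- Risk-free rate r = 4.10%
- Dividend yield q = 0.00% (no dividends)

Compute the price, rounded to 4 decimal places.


d1 = (ln(S/K) + (r - q + 0.5*sigma^2) * T) / (sigma * sqrt(T)) = 0.08291385
d2 = d1 - sigma * sqrt(T) = -0.41072063
exp(-rT) = 0.96971797; exp(-qT) = 1.00000000
C = S_0 * exp(-qT) * N(d1) - K * exp(-rT) * N(d2)
N(d1) = 0.53303998; N(d2) = 0.34063870
C = 103.3600 * 1.00000000 * 0.53303998 - 115.5700 * 0.96971797 * 0.34063870 = 16.9195

Answer: Price = 16.9195


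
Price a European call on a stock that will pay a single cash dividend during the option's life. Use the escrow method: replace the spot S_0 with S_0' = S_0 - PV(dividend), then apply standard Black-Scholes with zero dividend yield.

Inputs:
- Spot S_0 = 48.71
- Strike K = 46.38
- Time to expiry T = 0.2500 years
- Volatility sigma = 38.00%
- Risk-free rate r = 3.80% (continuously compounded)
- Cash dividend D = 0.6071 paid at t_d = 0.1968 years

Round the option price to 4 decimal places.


Answer: Price = 4.7458

Derivation:
PV(D) = D * exp(-r * t_d) = 0.6071 * 0.99254949 = 0.60257680
S_0' = S_0 - PV(D) = 48.7100 - 0.60257680 = 48.10742320
d1 = (ln(S_0'/K) + (r + sigma^2/2)*T) / (sigma*sqrt(T)) = 0.33746401
d2 = d1 - sigma*sqrt(T) = 0.14746401
exp(-rT) = 0.99054498
N(d1) = 0.63211643; N(d2) = 0.55861711
C = S_0' * N(d1) - K * exp(-rT) * N(d2) = 48.10742320 * 0.63211643 - 46.3800 * 0.99054498 * 0.55861711 = 4.7458


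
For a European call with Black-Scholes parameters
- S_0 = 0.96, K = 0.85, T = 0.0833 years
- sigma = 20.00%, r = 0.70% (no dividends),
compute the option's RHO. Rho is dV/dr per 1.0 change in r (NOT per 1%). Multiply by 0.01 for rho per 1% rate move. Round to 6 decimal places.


d1 = 2.1472377903; d2 = 2.0895143115
phi(d1) = 0.0397854665; exp(-qT) = 1.0000000000; exp(-rT) = 0.9994170700
N(d2) = 0.9816692745
Rho = K*T*exp(-rT)*N(d2) = 0.8500 * 0.0833 * 0.9994170700 * 0.9816692745 = 0.069467

Answer: Rho = 0.069467


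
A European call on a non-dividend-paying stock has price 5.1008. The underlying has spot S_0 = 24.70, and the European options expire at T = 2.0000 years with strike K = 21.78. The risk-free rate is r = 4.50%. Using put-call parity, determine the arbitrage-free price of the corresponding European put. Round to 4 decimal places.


Answer: Put price = 0.3062

Derivation:
Put-call parity: C - P = S_0 * exp(-qT) - K * exp(-rT).
S_0 * exp(-qT) = 24.7000 * 1.00000000 = 24.70000000
K * exp(-rT) = 21.7800 * 0.91393119 = 19.90542122
P = C - S*exp(-qT) + K*exp(-rT)
P = 5.1008 - 24.70000000 + 19.90542122 = 0.3062


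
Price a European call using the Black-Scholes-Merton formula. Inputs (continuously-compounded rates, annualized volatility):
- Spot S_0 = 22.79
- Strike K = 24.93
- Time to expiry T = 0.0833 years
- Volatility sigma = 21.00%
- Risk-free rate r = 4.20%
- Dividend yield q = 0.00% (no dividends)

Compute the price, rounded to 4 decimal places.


d1 = (ln(S/K) + (r - q + 0.5*sigma^2) * T) / (sigma * sqrt(T)) = -1.39275982
d2 = d1 - sigma * sqrt(T) = -1.45336948
exp(-rT) = 0.99650751; exp(-qT) = 1.00000000
C = S_0 * exp(-qT) * N(d1) - K * exp(-rT) * N(d2)
N(d1) = 0.08184622; N(d2) = 0.07306060
C = 22.7900 * 1.00000000 * 0.08184622 - 24.9300 * 0.99650751 * 0.07306060 = 0.0502

Answer: Price = 0.0502


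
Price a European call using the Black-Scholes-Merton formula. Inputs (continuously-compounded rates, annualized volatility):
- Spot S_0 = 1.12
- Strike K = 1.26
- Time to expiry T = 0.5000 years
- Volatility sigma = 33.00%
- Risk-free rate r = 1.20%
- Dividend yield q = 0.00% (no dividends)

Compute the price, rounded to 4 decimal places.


d1 = (ln(S/K) + (r - q + 0.5*sigma^2) * T) / (sigma * sqrt(T)) = -0.36237309
d2 = d1 - sigma * sqrt(T) = -0.59571833
exp(-rT) = 0.99401796; exp(-qT) = 1.00000000
C = S_0 * exp(-qT) * N(d1) - K * exp(-rT) * N(d2)
N(d1) = 0.35853662; N(d2) = 0.27568171
C = 1.1200 * 1.00000000 * 0.35853662 - 1.2600 * 0.99401796 * 0.27568171 = 0.0563

Answer: Price = 0.0563


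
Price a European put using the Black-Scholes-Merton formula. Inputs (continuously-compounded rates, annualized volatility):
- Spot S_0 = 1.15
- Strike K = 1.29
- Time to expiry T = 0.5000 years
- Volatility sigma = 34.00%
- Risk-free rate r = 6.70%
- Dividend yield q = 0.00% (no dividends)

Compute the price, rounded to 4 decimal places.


Answer: Price = 0.1699

Derivation:
d1 = (ln(S/K) + (r - q + 0.5*sigma^2) * T) / (sigma * sqrt(T)) = -0.21828917
d2 = d1 - sigma * sqrt(T) = -0.45870548
exp(-rT) = 0.96705491; exp(-qT) = 1.00000000
P = K * exp(-rT) * N(-d2) - S_0 * exp(-qT) * N(-d1)
N(-d1) = 0.58639809; N(-d2) = 0.67677716
P = 1.2900 * 0.96705491 * 0.67677716 - 1.1500 * 1.00000000 * 0.58639809 = 0.1699


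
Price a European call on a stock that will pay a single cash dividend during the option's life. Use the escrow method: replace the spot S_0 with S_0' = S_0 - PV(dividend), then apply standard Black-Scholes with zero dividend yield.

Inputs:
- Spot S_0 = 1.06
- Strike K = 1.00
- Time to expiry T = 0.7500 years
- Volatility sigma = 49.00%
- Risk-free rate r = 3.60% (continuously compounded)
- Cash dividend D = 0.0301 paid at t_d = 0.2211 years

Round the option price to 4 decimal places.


PV(D) = D * exp(-r * t_d) = 0.0301 * 0.99207199 = 0.02986137
S_0' = S_0 - PV(D) = 1.0600 - 0.02986137 = 1.03013863
d1 = (ln(S_0'/K) + (r + sigma^2/2)*T) / (sigma*sqrt(T)) = 0.34577599
d2 = d1 - sigma*sqrt(T) = -0.07857646
exp(-rT) = 0.97336124
N(d1) = 0.63524447; N(d2) = 0.46868476
C = S_0' * N(d1) - K * exp(-rT) * N(d2) = 1.03013863 * 0.63524447 - 1.0000 * 0.97336124 * 0.46868476 = 0.1982

Answer: Price = 0.1982


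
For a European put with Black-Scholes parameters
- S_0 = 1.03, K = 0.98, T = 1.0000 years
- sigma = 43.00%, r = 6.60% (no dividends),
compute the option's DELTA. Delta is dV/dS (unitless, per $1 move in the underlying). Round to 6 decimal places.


Answer: Delta = -0.314117

Derivation:
d1 = 0.4842128129; d2 = 0.0542128129
phi(d1) = 0.3548111662; exp(-qT) = 1.0000000000; exp(-rT) = 0.9361308643
N(-d1) = 0.3141174223
Delta = -exp(-qT) * N(-d1) = -1.0000000000 * 0.3141174223 = -0.314117


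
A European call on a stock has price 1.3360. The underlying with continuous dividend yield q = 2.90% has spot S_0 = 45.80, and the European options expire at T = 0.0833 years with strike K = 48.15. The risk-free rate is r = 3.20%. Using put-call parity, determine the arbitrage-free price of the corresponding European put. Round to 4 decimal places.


Answer: Put price = 3.6683

Derivation:
Put-call parity: C - P = S_0 * exp(-qT) - K * exp(-rT).
S_0 * exp(-qT) = 45.8000 * 0.99758722 = 45.68949447
K * exp(-rT) = 48.1500 * 0.99733795 = 48.02182227
P = C - S*exp(-qT) + K*exp(-rT)
P = 1.3360 - 45.68949447 + 48.02182227 = 3.6683


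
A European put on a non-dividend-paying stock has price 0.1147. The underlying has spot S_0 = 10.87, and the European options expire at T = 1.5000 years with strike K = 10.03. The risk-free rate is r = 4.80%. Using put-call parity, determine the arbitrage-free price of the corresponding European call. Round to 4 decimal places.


Put-call parity: C - P = S_0 * exp(-qT) - K * exp(-rT).
S_0 * exp(-qT) = 10.8700 * 1.00000000 = 10.87000000
K * exp(-rT) = 10.0300 * 0.93053090 = 9.33322488
C = P + S*exp(-qT) - K*exp(-rT)
C = 0.1147 + 10.87000000 - 9.33322488 = 1.6515

Answer: Call price = 1.6515


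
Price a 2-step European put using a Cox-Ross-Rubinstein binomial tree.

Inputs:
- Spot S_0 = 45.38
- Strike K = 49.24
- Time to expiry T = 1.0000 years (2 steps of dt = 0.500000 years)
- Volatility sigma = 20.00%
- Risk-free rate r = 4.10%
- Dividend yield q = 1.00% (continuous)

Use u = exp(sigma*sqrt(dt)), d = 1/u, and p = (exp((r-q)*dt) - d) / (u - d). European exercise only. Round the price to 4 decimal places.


dt = T/N = 0.500000
u = exp(sigma*sqrt(dt)) = 1.151910; d = 1/u = 0.868123
p = (exp((r-q)*dt) - d) / (u - d) = 0.519747
Discount per step: exp(-r*dt) = 0.979709
Stock lattice S(k, i) with i counting down-moves:
  k=0: S(0,0) = 45.3800
  k=1: S(1,0) = 52.2737; S(1,1) = 39.3954
  k=2: S(2,0) = 60.2146; S(2,1) = 45.3800; S(2,2) = 34.2001
Terminal payoffs V(N, i) = max(K - S_T, 0):
  V(2,0) = 0.000000; V(2,1) = 3.860000; V(2,2) = 15.039893
Backward induction: V(k, i) = exp(-r*dt) * [p * V(k+1, i) + (1-p) * V(k+1, i+1)].
  V(1,0) = exp(-r*dt) * [p*0.000000 + (1-p)*3.860000] = 1.816159
  V(1,1) = exp(-r*dt) * [p*3.860000 + (1-p)*15.039893] = 9.041900
  V(0,0) = exp(-r*dt) * [p*1.816159 + (1-p)*9.041900] = 5.179073

Answer: Price = V(0,0) = 5.1791


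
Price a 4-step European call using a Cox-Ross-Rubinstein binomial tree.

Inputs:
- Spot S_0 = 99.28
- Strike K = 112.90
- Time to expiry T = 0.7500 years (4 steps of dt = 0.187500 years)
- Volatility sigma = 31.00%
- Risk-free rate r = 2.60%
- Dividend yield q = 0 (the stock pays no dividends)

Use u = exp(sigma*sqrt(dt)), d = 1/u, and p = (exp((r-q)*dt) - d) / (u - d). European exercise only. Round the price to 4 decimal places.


Answer: Price = V(0,0) = 6.9823

Derivation:
dt = T/N = 0.187500
u = exp(sigma*sqrt(dt)) = 1.143660; d = 1/u = 0.874385
p = (exp((r-q)*dt) - d) / (u - d) = 0.484640
Discount per step: exp(-r*dt) = 0.995137
Stock lattice S(k, i) with i counting down-moves:
  k=0: S(0,0) = 99.2800
  k=1: S(1,0) = 113.5426; S(1,1) = 86.8090
  k=2: S(2,0) = 129.8542; S(2,1) = 99.2800; S(2,2) = 75.9045
  k=3: S(3,0) = 148.5091; S(3,1) = 113.5426; S(3,2) = 86.8090; S(3,3) = 66.3698
  k=4: S(4,0) = 169.8439; S(4,1) = 129.8542; S(4,2) = 99.2800; S(4,3) = 75.9045; S(4,4) = 58.0328
Terminal payoffs V(N, i) = max(S_T - K, 0):
  V(4,0) = 56.943919; V(4,1) = 16.954165; V(4,2) = 0.000000; V(4,3) = 0.000000; V(4,4) = 0.000000
Backward induction: V(k, i) = exp(-r*dt) * [p * V(k+1, i) + (1-p) * V(k+1, i+1)].
  V(3,0) = exp(-r*dt) * [p*56.943919 + (1-p)*16.954165] = 36.158106
  V(3,1) = exp(-r*dt) * [p*16.954165 + (1-p)*0.000000] = 8.176711
  V(3,2) = exp(-r*dt) * [p*0.000000 + (1-p)*0.000000] = 0.000000
  V(3,3) = exp(-r*dt) * [p*0.000000 + (1-p)*0.000000] = 0.000000
  V(2,0) = exp(-r*dt) * [p*36.158106 + (1-p)*8.176711] = 21.631907
  V(2,1) = exp(-r*dt) * [p*8.176711 + (1-p)*0.000000] = 3.943491
  V(2,2) = exp(-r*dt) * [p*0.000000 + (1-p)*0.000000] = 0.000000
  V(1,0) = exp(-r*dt) * [p*21.631907 + (1-p)*3.943491] = 12.455142
  V(1,1) = exp(-r*dt) * [p*3.943491 + (1-p)*0.000000] = 1.901880
  V(0,0) = exp(-r*dt) * [p*12.455142 + (1-p)*1.901880] = 6.982293


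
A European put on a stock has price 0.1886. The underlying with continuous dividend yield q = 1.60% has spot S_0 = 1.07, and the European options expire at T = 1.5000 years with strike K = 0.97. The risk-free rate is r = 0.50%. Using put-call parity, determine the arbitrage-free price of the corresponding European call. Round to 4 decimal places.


Put-call parity: C - P = S_0 * exp(-qT) - K * exp(-rT).
S_0 * exp(-qT) = 1.0700 * 0.97628571 = 1.04462571
K * exp(-rT) = 0.9700 * 0.99252805 = 0.96275221
C = P + S*exp(-qT) - K*exp(-rT)
C = 0.1886 + 1.04462571 - 0.96275221 = 0.2705

Answer: Call price = 0.2705


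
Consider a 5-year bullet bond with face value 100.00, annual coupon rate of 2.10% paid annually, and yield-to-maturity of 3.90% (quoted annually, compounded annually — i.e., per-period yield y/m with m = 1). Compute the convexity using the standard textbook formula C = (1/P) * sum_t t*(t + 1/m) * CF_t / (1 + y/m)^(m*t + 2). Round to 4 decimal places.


Answer: Convexity = 26.2288

Derivation:
Coupon per period c = face * coupon_rate / m = 2.100000
Periods per year m = 1; per-period yield y/m = 0.039000
Number of cashflows N = 5
Cashflows (t years, CF_t, discount factor 1/(1+y/m)^(m*t), PV):
  t = 1.0000: CF_t = 2.100000, DF = 0.962464, PV = 2.021174
  t = 2.0000: CF_t = 2.100000, DF = 0.926337, PV = 1.945307
  t = 3.0000: CF_t = 2.100000, DF = 0.891566, PV = 1.872288
  t = 4.0000: CF_t = 2.100000, DF = 0.858100, PV = 1.802010
  t = 5.0000: CF_t = 102.100000, DF = 0.825890, PV = 84.323380
Price P = sum_t PV_t = 91.964159
Convexity numerator sum_t t*(t + 1/m) * CF_t / (1+y/m)^(m*t + 2):
  t = 1.0000: term = 3.744576
  t = 2.0000: term = 10.812058
  t = 3.0000: term = 20.812431
  t = 4.0000: term = 33.385355
  t = 5.0000: term = 2343.355421
Convexity = (1/P) * sum = 2412.109841 / 91.964159 = 26.228803


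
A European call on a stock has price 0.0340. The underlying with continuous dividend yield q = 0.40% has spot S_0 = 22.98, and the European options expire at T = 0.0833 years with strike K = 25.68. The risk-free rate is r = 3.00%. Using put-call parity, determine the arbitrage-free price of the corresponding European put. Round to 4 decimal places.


Answer: Put price = 2.6776

Derivation:
Put-call parity: C - P = S_0 * exp(-qT) - K * exp(-rT).
S_0 * exp(-qT) = 22.9800 * 0.99966686 = 22.97234434
K * exp(-rT) = 25.6800 * 0.99750412 = 25.61590580
P = C - S*exp(-qT) + K*exp(-rT)
P = 0.0340 - 22.97234434 + 25.61590580 = 2.6776


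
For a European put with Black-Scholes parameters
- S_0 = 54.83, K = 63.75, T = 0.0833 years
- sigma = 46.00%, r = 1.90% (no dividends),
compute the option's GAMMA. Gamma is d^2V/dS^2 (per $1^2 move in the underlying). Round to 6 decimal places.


d1 = -1.0570324291; d2 = -1.1897964302
phi(d1) = 0.2281852885; exp(-qT) = 1.0000000000; exp(-rT) = 0.9984185518
Gamma = exp(-qT) * phi(d1) / (S * sigma * sqrt(T)) = 1.0000000000 * 0.2281852885 / (54.8300 * 0.4600 * 0.2886173938) = 0.031347

Answer: Gamma = 0.031347


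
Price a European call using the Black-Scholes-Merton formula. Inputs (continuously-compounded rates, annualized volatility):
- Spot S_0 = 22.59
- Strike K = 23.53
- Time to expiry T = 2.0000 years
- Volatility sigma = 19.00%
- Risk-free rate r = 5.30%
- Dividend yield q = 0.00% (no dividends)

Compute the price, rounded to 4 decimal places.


Answer: Price = 3.1195

Derivation:
d1 = (ln(S/K) + (r - q + 0.5*sigma^2) * T) / (sigma * sqrt(T)) = 0.37711541
d2 = d1 - sigma * sqrt(T) = 0.10841483
exp(-rT) = 0.89942465; exp(-qT) = 1.00000000
C = S_0 * exp(-qT) * N(d1) - K * exp(-rT) * N(d2)
N(d1) = 0.64695608; N(d2) = 0.54316668
C = 22.5900 * 1.00000000 * 0.64695608 - 23.5300 * 0.89942465 * 0.54316668 = 3.1195


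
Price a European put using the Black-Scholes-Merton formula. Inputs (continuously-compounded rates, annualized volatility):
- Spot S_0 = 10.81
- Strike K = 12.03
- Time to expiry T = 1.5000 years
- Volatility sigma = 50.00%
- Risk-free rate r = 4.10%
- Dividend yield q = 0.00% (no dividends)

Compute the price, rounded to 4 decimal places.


d1 = (ln(S/K) + (r - q + 0.5*sigma^2) * T) / (sigma * sqrt(T)) = 0.23199624
d2 = d1 - sigma * sqrt(T) = -0.38037620
exp(-rT) = 0.94035295; exp(-qT) = 1.00000000
P = K * exp(-rT) * N(-d2) - S_0 * exp(-qT) * N(-d1)
N(-d1) = 0.40827047; N(-d2) = 0.64816691
P = 12.0300 * 0.94035295 * 0.64816691 - 10.8100 * 1.00000000 * 0.40827047 = 2.9189

Answer: Price = 2.9189


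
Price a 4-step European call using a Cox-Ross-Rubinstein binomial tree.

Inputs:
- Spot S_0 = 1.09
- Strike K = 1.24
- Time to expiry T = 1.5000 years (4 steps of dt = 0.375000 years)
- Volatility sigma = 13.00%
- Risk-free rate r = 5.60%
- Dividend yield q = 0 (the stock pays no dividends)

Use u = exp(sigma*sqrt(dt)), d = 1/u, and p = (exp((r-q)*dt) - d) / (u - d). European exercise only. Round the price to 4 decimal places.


Answer: Price = V(0,0) = 0.0462

Derivation:
dt = T/N = 0.375000
u = exp(sigma*sqrt(dt)) = 1.082863; d = 1/u = 0.923478
p = (exp((r-q)*dt) - d) / (u - d) = 0.613258
Discount per step: exp(-r*dt) = 0.979219
Stock lattice S(k, i) with i counting down-moves:
  k=0: S(0,0) = 1.0900
  k=1: S(1,0) = 1.1803; S(1,1) = 1.0066
  k=2: S(2,0) = 1.2781; S(2,1) = 1.0900; S(2,2) = 0.9296
  k=3: S(3,0) = 1.3840; S(3,1) = 1.1803; S(3,2) = 1.0066; S(3,3) = 0.8584
  k=4: S(4,0) = 1.4987; S(4,1) = 1.2781; S(4,2) = 1.0900; S(4,3) = 0.9296; S(4,4) = 0.7927
Terminal payoffs V(N, i) = max(S_T - K, 0):
  V(4,0) = 0.258720; V(4,1) = 0.038125; V(4,2) = 0.000000; V(4,3) = 0.000000; V(4,4) = 0.000000
Backward induction: V(k, i) = exp(-r*dt) * [p * V(k+1, i) + (1-p) * V(k+1, i+1)].
  V(3,0) = exp(-r*dt) * [p*0.258720 + (1-p)*0.038125] = 0.169803
  V(3,1) = exp(-r*dt) * [p*0.038125 + (1-p)*0.000000] = 0.022895
  V(3,2) = exp(-r*dt) * [p*0.000000 + (1-p)*0.000000] = 0.000000
  V(3,3) = exp(-r*dt) * [p*0.000000 + (1-p)*0.000000] = 0.000000
  V(2,0) = exp(-r*dt) * [p*0.169803 + (1-p)*0.022895] = 0.110640
  V(2,1) = exp(-r*dt) * [p*0.022895 + (1-p)*0.000000] = 0.013749
  V(2,2) = exp(-r*dt) * [p*0.000000 + (1-p)*0.000000] = 0.000000
  V(1,0) = exp(-r*dt) * [p*0.110640 + (1-p)*0.013749] = 0.071647
  V(1,1) = exp(-r*dt) * [p*0.013749 + (1-p)*0.000000] = 0.008256
  V(0,0) = exp(-r*dt) * [p*0.071647 + (1-p)*0.008256] = 0.046152


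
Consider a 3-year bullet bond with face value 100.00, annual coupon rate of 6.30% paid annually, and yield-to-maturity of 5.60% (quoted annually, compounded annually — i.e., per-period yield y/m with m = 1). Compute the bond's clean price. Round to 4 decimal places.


Coupon per period c = face * coupon_rate / m = 6.300000
Periods per year m = 1; per-period yield y/m = 0.056000
Number of cashflows N = 3
Cashflows (t years, CF_t, discount factor 1/(1+y/m)^(m*t), PV):
  t = 1.0000: CF_t = 6.300000, DF = 0.946970, PV = 5.965909
  t = 2.0000: CF_t = 6.300000, DF = 0.896752, PV = 5.649535
  t = 3.0000: CF_t = 106.300000, DF = 0.849197, PV = 90.269598
Price P = sum_t PV_t = 101.885043

Answer: Price = 101.8850


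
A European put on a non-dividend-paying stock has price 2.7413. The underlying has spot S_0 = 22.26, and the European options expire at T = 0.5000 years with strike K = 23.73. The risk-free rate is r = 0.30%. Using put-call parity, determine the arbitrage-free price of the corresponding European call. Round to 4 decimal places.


Answer: Call price = 1.3069

Derivation:
Put-call parity: C - P = S_0 * exp(-qT) - K * exp(-rT).
S_0 * exp(-qT) = 22.2600 * 1.00000000 = 22.26000000
K * exp(-rT) = 23.7300 * 0.99850112 = 23.69443168
C = P + S*exp(-qT) - K*exp(-rT)
C = 2.7413 + 22.26000000 - 23.69443168 = 1.3069


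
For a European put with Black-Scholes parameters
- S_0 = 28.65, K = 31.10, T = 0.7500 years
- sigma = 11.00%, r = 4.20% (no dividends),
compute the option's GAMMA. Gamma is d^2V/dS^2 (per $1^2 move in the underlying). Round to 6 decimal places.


d1 = -0.4830519229; d2 = -0.5783147173
phi(d1) = 0.3550104287; exp(-qT) = 1.0000000000; exp(-rT) = 0.9689909565
Gamma = exp(-qT) * phi(d1) / (S * sigma * sqrt(T)) = 1.0000000000 * 0.3550104287 / (28.6500 * 0.1100 * 0.8660254038) = 0.130075

Answer: Gamma = 0.130075


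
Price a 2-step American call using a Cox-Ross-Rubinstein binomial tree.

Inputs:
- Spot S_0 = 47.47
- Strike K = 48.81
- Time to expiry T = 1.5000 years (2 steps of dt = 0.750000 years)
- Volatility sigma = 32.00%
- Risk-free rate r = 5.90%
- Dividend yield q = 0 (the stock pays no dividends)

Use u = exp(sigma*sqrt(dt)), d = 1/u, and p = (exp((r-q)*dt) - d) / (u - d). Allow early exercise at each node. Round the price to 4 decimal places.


dt = T/N = 0.750000
u = exp(sigma*sqrt(dt)) = 1.319335; d = 1/u = 0.757957
p = (exp((r-q)*dt) - d) / (u - d) = 0.511752
Discount per step: exp(-r*dt) = 0.956715
Stock lattice S(k, i) with i counting down-moves:
  k=0: S(0,0) = 47.4700
  k=1: S(1,0) = 62.6289; S(1,1) = 35.9802
  k=2: S(2,0) = 82.6285; S(2,1) = 47.4700; S(2,2) = 27.2715
Terminal payoffs V(N, i) = max(S_T - K, 0):
  V(2,0) = 33.818461; V(2,1) = 0.000000; V(2,2) = 0.000000
Backward induction: V(k, i) = exp(-r*dt) * [p * V(k+1, i) + (1-p) * V(k+1, i+1)]; then take max(V_cont, immediate exercise) for American.
  V(1,0) = exp(-r*dt) * [p*33.818461 + (1-p)*0.000000] = 16.557538; exercise = 13.818852; V(1,0) = max -> 16.557538
  V(1,1) = exp(-r*dt) * [p*0.000000 + (1-p)*0.000000] = 0.000000; exercise = 0.000000; V(1,1) = max -> 0.000000
  V(0,0) = exp(-r*dt) * [p*16.557538 + (1-p)*0.000000] = 8.106580; exercise = 0.000000; V(0,0) = max -> 8.106580

Answer: Price = V(0,0) = 8.1066


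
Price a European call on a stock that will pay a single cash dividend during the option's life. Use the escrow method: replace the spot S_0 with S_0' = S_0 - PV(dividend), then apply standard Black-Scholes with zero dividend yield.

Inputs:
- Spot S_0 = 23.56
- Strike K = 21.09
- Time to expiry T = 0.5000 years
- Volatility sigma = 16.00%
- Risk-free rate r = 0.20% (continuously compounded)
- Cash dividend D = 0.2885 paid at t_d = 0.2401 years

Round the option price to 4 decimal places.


PV(D) = D * exp(-r * t_d) = 0.2885 * 0.99951992 = 0.28836150
S_0' = S_0 - PV(D) = 23.5600 - 0.28836150 = 23.27163850
d1 = (ln(S_0'/K) + (r + sigma^2/2)*T) / (sigma*sqrt(T)) = 0.93547039
d2 = d1 - sigma*sqrt(T) = 0.82233331
exp(-rT) = 0.99900050
N(d1) = 0.82522703; N(d2) = 0.79455639
C = S_0' * N(d1) - K * exp(-rT) * N(d2) = 23.27163850 * 0.82522703 - 21.0900 * 0.99900050 * 0.79455639 = 2.4639

Answer: Price = 2.4639


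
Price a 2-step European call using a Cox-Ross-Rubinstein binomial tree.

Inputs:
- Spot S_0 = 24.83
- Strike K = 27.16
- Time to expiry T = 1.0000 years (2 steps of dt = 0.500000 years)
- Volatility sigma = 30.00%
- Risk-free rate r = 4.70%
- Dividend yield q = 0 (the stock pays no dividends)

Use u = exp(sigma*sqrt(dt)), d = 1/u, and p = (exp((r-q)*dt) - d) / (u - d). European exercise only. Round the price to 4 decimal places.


dt = T/N = 0.500000
u = exp(sigma*sqrt(dt)) = 1.236311; d = 1/u = 0.808858
p = (exp((r-q)*dt) - d) / (u - d) = 0.502793
Discount per step: exp(-r*dt) = 0.976774
Stock lattice S(k, i) with i counting down-moves:
  k=0: S(0,0) = 24.8300
  k=1: S(1,0) = 30.6976; S(1,1) = 20.0839
  k=2: S(2,0) = 37.9518; S(2,1) = 24.8300; S(2,2) = 16.2451
Terminal payoffs V(N, i) = max(S_T - K, 0):
  V(2,0) = 10.791790; V(2,1) = 0.000000; V(2,2) = 0.000000
Backward induction: V(k, i) = exp(-r*dt) * [p * V(k+1, i) + (1-p) * V(k+1, i+1)].
  V(1,0) = exp(-r*dt) * [p*10.791790 + (1-p)*0.000000] = 5.300009
  V(1,1) = exp(-r*dt) * [p*0.000000 + (1-p)*0.000000] = 0.000000
  V(0,0) = exp(-r*dt) * [p*5.300009 + (1-p)*0.000000] = 2.602914

Answer: Price = V(0,0) = 2.6029


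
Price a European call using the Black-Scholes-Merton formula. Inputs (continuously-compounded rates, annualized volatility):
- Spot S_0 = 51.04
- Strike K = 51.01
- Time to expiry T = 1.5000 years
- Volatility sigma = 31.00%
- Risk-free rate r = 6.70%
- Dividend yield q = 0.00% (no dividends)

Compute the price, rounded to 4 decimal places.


Answer: Price = 10.0233

Derivation:
d1 = (ln(S/K) + (r - q + 0.5*sigma^2) * T) / (sigma * sqrt(T)) = 0.45608695
d2 = d1 - sigma * sqrt(T) = 0.07641604
exp(-rT) = 0.90438511; exp(-qT) = 1.00000000
C = S_0 * exp(-qT) * N(d1) - K * exp(-rT) * N(d2)
N(d1) = 0.67583627; N(d2) = 0.53045595
C = 51.0400 * 1.00000000 * 0.67583627 - 51.0100 * 0.90438511 * 0.53045595 = 10.0233


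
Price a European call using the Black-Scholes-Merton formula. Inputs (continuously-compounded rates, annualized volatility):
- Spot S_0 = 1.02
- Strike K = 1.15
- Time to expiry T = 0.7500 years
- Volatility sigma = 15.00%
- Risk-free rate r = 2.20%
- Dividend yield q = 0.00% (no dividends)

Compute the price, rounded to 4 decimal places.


d1 = (ln(S/K) + (r - q + 0.5*sigma^2) * T) / (sigma * sqrt(T)) = -0.73147827
d2 = d1 - sigma * sqrt(T) = -0.86138208
exp(-rT) = 0.98363538; exp(-qT) = 1.00000000
C = S_0 * exp(-qT) * N(d1) - K * exp(-rT) * N(d2)
N(d1) = 0.23224354; N(d2) = 0.19451382
C = 1.0200 * 1.00000000 * 0.23224354 - 1.1500 * 0.98363538 * 0.19451382 = 0.0169

Answer: Price = 0.0169


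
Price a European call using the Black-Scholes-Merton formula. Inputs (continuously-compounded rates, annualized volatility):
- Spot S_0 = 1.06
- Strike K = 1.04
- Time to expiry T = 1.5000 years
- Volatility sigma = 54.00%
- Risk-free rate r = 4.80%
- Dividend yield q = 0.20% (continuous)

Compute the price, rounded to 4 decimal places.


d1 = (ln(S/K) + (r - q + 0.5*sigma^2) * T) / (sigma * sqrt(T)) = 0.46381269
d2 = d1 - sigma * sqrt(T) = -0.19754954
exp(-rT) = 0.93053090; exp(-qT) = 0.99700450
C = S_0 * exp(-qT) * N(d1) - K * exp(-rT) * N(d2)
N(d1) = 0.67860902; N(d2) = 0.42169876
C = 1.0600 * 0.99700450 * 0.67860902 - 1.0400 * 0.93053090 * 0.42169876 = 0.3091

Answer: Price = 0.3091


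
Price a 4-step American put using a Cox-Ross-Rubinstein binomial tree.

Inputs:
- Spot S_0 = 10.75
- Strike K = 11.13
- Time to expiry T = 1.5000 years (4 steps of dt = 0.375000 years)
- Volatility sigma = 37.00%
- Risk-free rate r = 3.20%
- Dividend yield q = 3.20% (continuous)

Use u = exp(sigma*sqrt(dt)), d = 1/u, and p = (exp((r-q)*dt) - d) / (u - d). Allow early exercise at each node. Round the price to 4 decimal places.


Answer: Price = V(0,0) = 2.0431

Derivation:
dt = T/N = 0.375000
u = exp(sigma*sqrt(dt)) = 1.254300; d = 1/u = 0.797257
p = (exp((r-q)*dt) - d) / (u - d) = 0.443597
Discount per step: exp(-r*dt) = 0.988072
Stock lattice S(k, i) with i counting down-moves:
  k=0: S(0,0) = 10.7500
  k=1: S(1,0) = 13.4837; S(1,1) = 8.5705
  k=2: S(2,0) = 16.9126; S(2,1) = 10.7500; S(2,2) = 6.8329
  k=3: S(3,0) = 21.2135; S(3,1) = 13.4837; S(3,2) = 8.5705; S(3,3) = 5.4476
  k=4: S(4,0) = 26.6081; S(4,1) = 16.9126; S(4,2) = 10.7500; S(4,3) = 6.8329; S(4,4) = 4.3431
Terminal payoffs V(N, i) = max(K - S_T, 0):
  V(4,0) = 0.000000; V(4,1) = 0.000000; V(4,2) = 0.380000; V(4,3) = 4.297093; V(4,4) = 6.786873
Backward induction: V(k, i) = exp(-r*dt) * [p * V(k+1, i) + (1-p) * V(k+1, i+1)]; then take max(V_cont, immediate exercise) for American.
  V(3,0) = exp(-r*dt) * [p*0.000000 + (1-p)*0.000000] = 0.000000; exercise = 0.000000; V(3,0) = max -> 0.000000
  V(3,1) = exp(-r*dt) * [p*0.000000 + (1-p)*0.380000] = 0.208911; exercise = 0.000000; V(3,1) = max -> 0.208911
  V(3,2) = exp(-r*dt) * [p*0.380000 + (1-p)*4.297093] = 2.528954; exercise = 2.559484; V(3,2) = max -> 2.559484
  V(3,3) = exp(-r*dt) * [p*4.297093 + (1-p)*6.786873] = 5.614634; exercise = 5.682415; V(3,3) = max -> 5.682415
  V(2,0) = exp(-r*dt) * [p*0.000000 + (1-p)*0.208911] = 0.114852; exercise = 0.000000; V(2,0) = max -> 0.114852
  V(2,1) = exp(-r*dt) * [p*0.208911 + (1-p)*2.559484] = 1.498685; exercise = 0.380000; V(2,1) = max -> 1.498685
  V(2,2) = exp(-r*dt) * [p*2.559484 + (1-p)*5.682415] = 4.245836; exercise = 4.297093; V(2,2) = max -> 4.297093
  V(1,0) = exp(-r*dt) * [p*0.114852 + (1-p)*1.498685] = 0.874267; exercise = 0.000000; V(1,0) = max -> 0.874267
  V(1,1) = exp(-r*dt) * [p*1.498685 + (1-p)*4.297093] = 3.019279; exercise = 2.559484; V(1,1) = max -> 3.019279
  V(0,0) = exp(-r*dt) * [p*0.874267 + (1-p)*3.019279] = 2.043094; exercise = 0.380000; V(0,0) = max -> 2.043094


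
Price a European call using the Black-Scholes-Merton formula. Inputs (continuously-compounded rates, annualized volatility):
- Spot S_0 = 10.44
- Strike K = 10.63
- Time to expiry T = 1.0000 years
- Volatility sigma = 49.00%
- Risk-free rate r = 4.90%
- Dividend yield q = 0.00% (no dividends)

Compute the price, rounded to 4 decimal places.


Answer: Price = 2.1528

Derivation:
d1 = (ln(S/K) + (r - q + 0.5*sigma^2) * T) / (sigma * sqrt(T)) = 0.30819263
d2 = d1 - sigma * sqrt(T) = -0.18180737
exp(-rT) = 0.95218113; exp(-qT) = 1.00000000
C = S_0 * exp(-qT) * N(d1) - K * exp(-rT) * N(d2)
N(d1) = 0.62103212; N(d2) = 0.42786695
C = 10.4400 * 1.00000000 * 0.62103212 - 10.6300 * 0.95218113 * 0.42786695 = 2.1528


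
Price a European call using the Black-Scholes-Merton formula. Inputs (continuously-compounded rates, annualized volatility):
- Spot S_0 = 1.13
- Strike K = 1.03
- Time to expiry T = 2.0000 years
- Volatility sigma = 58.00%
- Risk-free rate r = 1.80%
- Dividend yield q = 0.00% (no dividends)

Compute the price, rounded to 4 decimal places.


d1 = (ln(S/K) + (r - q + 0.5*sigma^2) * T) / (sigma * sqrt(T)) = 0.56697630
d2 = d1 - sigma * sqrt(T) = -0.25326757
exp(-rT) = 0.96464029; exp(-qT) = 1.00000000
C = S_0 * exp(-qT) * N(d1) - K * exp(-rT) * N(d2)
N(d1) = 0.71463486; N(d2) = 0.40003073
C = 1.1300 * 1.00000000 * 0.71463486 - 1.0300 * 0.96464029 * 0.40003073 = 0.4101

Answer: Price = 0.4101


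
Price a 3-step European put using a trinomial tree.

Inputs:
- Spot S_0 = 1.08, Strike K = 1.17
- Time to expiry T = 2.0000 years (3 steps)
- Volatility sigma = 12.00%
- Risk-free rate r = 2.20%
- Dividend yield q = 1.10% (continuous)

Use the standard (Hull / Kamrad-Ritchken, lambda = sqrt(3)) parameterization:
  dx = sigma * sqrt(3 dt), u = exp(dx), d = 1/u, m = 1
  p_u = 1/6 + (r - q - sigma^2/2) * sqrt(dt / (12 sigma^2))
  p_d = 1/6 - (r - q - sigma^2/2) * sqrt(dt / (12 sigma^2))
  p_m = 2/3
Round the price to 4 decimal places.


Answer: Price = V(0,0) = 0.1123

Derivation:
dt = T/N = 0.666667; dx = sigma*sqrt(3*dt) = 0.169706
u = exp(dx) = 1.184956; d = 1/u = 0.843913
p_u = 0.174131, p_m = 0.666667, p_d = 0.159203
Discount per step: exp(-r*dt) = 0.985440
Stock lattice S(k, j) with j the centered position index:
  k=0: S(0,+0) = 1.0800
  k=1: S(1,-1) = 0.9114; S(1,+0) = 1.0800; S(1,+1) = 1.2798
  k=2: S(2,-2) = 0.7692; S(2,-1) = 0.9114; S(2,+0) = 1.0800; S(2,+1) = 1.2798; S(2,+2) = 1.5165
  k=3: S(3,-3) = 0.6491; S(3,-2) = 0.7692; S(3,-1) = 0.9114; S(3,+0) = 1.0800; S(3,+1) = 1.2798; S(3,+2) = 1.5165; S(3,+3) = 1.7969
Terminal payoffs V(N, j) = max(K - S_T, 0):
  V(3,-3) = 0.520892; V(3,-2) = 0.400835; V(3,-1) = 0.258574; V(3,+0) = 0.090000; V(3,+1) = 0.000000; V(3,+2) = 0.000000; V(3,+3) = 0.000000
Backward induction: V(k, j) = exp(-r*dt) * [p_u * V(k+1, j+1) + p_m * V(k+1, j) + p_d * V(k+1, j-1)]
  V(2,-2) = exp(-r*dt) * [p_u*0.258574 + p_m*0.400835 + p_d*0.520892] = 0.389423
  V(2,-1) = exp(-r*dt) * [p_u*0.090000 + p_m*0.258574 + p_d*0.400835] = 0.248201
  V(2,+0) = exp(-r*dt) * [p_u*0.000000 + p_m*0.090000 + p_d*0.258574] = 0.099693
  V(2,+1) = exp(-r*dt) * [p_u*0.000000 + p_m*0.000000 + p_d*0.090000] = 0.014120
  V(2,+2) = exp(-r*dt) * [p_u*0.000000 + p_m*0.000000 + p_d*0.000000] = 0.000000
  V(1,-1) = exp(-r*dt) * [p_u*0.099693 + p_m*0.248201 + p_d*0.389423] = 0.241260
  V(1,+0) = exp(-r*dt) * [p_u*0.014120 + p_m*0.099693 + p_d*0.248201] = 0.106856
  V(1,+1) = exp(-r*dt) * [p_u*0.000000 + p_m*0.014120 + p_d*0.099693] = 0.024916
  V(0,+0) = exp(-r*dt) * [p_u*0.024916 + p_m*0.106856 + p_d*0.241260] = 0.112326


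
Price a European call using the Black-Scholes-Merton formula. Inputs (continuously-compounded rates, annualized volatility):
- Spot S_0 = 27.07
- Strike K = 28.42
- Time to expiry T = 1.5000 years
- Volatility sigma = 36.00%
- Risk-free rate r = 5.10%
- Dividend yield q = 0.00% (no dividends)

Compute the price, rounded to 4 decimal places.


d1 = (ln(S/K) + (r - q + 0.5*sigma^2) * T) / (sigma * sqrt(T)) = 0.28358056
d2 = d1 - sigma * sqrt(T) = -0.15732759
exp(-rT) = 0.92635291; exp(-qT) = 1.00000000
C = S_0 * exp(-qT) * N(d1) - K * exp(-rT) * N(d2)
N(d1) = 0.61163408; N(d2) = 0.43749334
C = 27.0700 * 1.00000000 * 0.61163408 - 28.4200 * 0.92635291 * 0.43749334 = 5.0391

Answer: Price = 5.0391
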